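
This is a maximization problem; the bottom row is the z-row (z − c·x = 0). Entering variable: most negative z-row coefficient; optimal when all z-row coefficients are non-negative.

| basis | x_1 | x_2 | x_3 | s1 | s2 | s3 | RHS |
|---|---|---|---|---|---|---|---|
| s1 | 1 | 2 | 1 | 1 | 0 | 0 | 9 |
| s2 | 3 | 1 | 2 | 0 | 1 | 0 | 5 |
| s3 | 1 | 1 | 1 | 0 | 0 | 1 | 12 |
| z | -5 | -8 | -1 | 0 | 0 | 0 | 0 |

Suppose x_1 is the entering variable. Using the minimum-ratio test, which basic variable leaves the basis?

Column x_1 entries and ratios — s1: 9/1 = 9; s2: 5/3 = 5/3; s3: 12/1 = 12.
Smallest ratio is 5/3 in the row of s2, so s2 leaves.

s2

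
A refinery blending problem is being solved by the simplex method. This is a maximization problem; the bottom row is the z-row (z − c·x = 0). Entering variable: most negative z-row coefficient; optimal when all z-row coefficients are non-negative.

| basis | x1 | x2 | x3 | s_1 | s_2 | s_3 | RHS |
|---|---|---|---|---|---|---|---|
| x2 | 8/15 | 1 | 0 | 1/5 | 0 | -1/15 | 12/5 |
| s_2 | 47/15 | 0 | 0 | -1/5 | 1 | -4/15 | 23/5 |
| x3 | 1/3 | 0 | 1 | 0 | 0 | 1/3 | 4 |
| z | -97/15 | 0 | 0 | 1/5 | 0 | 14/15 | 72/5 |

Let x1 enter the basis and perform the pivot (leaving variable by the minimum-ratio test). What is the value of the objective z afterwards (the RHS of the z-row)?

1123/47

Ratio test on column x1 — row 1: (12/5)/(8/15) = 9/2; row 2: (23/5)/(47/15) = 69/47; row 3: 4/(1/3) = 12. Minimum is 69/47 at row 2 (s_2 leaves); pivot element 47/15.
Pivot on row 2; the z-row RHS becomes 72/5 − (-97/15)·(69/47) = 1123/47.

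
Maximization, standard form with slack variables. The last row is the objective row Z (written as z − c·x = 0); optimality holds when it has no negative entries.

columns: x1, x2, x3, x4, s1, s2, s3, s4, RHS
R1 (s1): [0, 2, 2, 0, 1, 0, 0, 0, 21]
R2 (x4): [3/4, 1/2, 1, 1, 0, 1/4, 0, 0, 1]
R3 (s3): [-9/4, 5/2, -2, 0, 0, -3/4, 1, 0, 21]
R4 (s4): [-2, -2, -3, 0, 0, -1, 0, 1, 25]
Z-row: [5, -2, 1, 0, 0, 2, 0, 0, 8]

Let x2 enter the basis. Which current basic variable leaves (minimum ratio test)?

Column x2 entries and ratios — s1: 21/2 = 21/2; x4: 1/(1/2) = 2; s3: 21/(5/2) = 42/5; s4: -2 ≤ 0, skip.
Smallest ratio is 2 in the row of x4, so x4 leaves.

x4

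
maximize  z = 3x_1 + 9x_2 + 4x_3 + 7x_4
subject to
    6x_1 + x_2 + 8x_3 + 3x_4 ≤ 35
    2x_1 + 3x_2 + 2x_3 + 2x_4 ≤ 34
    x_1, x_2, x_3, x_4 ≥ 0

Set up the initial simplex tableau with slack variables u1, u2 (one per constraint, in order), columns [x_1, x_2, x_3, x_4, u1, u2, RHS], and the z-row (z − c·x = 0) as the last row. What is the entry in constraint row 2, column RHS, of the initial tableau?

34

The RHS of constraint 2 is b_2 = 34.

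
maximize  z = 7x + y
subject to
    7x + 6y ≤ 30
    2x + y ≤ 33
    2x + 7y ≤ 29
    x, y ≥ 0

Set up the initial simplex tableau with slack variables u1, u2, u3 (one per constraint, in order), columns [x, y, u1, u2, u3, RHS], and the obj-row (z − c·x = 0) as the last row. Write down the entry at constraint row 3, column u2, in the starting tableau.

Slack u2 belongs to constraint 2; its column is the unit vector e_2, so the entry in row 3 is 0.

0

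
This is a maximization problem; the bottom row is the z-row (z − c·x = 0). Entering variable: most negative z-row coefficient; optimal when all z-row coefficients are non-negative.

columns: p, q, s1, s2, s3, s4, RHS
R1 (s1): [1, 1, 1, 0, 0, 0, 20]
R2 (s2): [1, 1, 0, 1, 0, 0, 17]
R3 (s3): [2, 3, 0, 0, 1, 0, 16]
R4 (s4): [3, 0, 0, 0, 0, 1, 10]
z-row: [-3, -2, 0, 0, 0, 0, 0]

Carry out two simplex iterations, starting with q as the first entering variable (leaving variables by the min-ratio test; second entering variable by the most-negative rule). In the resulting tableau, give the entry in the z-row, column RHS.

Ratio test on column q — row 1: 20/1 = 20; row 2: 17/1 = 17; row 3: 16/3 = 16/3; row 4: entry 0 ≤ 0. Minimum is 16/3 at row 3 (s3 leaves); pivot element 3.
Divide row 3 by 3; eliminate column q from the other rows.
Second iteration: most negative z-row entry is -5/3 in column p, so p enters.
Ratio test on column p — row 1: (44/3)/(1/3) = 44; row 2: (35/3)/(1/3) = 35; row 3: (16/3)/(2/3) = 8; row 4: 10/3 = 10/3. Minimum is 10/3 at row 4 (s4 leaves); pivot element 3.
Divide row 4 by 3; eliminate column p from the other rows.
After both pivots, the entry at the z-row, column RHS is 146/9.

146/9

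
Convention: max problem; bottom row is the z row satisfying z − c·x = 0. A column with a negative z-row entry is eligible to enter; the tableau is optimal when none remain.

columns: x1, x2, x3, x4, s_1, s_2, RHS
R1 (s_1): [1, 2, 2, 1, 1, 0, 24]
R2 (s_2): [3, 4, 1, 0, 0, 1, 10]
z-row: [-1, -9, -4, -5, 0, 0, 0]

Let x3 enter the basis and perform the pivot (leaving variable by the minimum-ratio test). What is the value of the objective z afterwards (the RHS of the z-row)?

40

Ratio test on column x3 — row 1: 24/2 = 12; row 2: 10/1 = 10. Minimum is 10 at row 2 (s_2 leaves); pivot element 1.
Pivot on row 2; the z-row RHS becomes 0 − (-4)·10 = 40.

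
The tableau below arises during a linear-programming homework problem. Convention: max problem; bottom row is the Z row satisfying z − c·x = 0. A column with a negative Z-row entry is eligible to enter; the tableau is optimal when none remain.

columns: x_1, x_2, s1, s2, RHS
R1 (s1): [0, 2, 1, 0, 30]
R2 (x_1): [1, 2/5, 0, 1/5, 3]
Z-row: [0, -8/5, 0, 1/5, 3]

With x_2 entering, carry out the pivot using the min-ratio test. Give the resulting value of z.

15

Ratio test on column x_2 — row 1: 30/2 = 15; row 2: 3/(2/5) = 15/2. Minimum is 15/2 at row 2 (x_1 leaves); pivot element 2/5.
Pivot on row 2; the Z-row RHS becomes 3 − (-8/5)·(15/2) = 15.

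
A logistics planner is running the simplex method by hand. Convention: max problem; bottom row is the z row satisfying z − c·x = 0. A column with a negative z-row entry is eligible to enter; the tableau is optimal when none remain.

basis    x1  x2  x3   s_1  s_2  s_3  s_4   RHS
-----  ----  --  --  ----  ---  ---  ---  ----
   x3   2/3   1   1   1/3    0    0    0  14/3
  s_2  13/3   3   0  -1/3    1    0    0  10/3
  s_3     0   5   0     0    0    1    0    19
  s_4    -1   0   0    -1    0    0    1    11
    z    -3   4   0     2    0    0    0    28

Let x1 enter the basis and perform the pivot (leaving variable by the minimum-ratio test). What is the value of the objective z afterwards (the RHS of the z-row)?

394/13

Ratio test on column x1 — row 1: (14/3)/(2/3) = 7; row 2: (10/3)/(13/3) = 10/13; row 3: entry 0 ≤ 0; row 4: entry -1 ≤ 0. Minimum is 10/13 at row 2 (s_2 leaves); pivot element 13/3.
Pivot on row 2; the z-row RHS becomes 28 − (-3)·(10/13) = 394/13.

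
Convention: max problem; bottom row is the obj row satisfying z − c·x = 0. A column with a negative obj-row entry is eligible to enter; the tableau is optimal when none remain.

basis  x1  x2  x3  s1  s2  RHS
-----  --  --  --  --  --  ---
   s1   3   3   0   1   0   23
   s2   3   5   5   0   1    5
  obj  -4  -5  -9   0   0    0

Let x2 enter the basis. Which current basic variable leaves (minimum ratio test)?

s2

Column x2 entries and ratios — s1: 23/3 = 23/3; s2: 5/5 = 1.
Smallest ratio is 1 in the row of s2, so s2 leaves.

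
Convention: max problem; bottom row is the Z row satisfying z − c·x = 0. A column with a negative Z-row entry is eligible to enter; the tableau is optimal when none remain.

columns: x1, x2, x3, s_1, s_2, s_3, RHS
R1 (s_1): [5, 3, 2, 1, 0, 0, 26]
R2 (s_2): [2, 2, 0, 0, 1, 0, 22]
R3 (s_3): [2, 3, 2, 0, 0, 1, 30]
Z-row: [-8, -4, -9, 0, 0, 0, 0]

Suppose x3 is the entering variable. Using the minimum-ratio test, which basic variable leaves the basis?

s_1

Column x3 entries and ratios — s_1: 26/2 = 13; s_2: 0 ≤ 0, skip; s_3: 30/2 = 15.
Smallest ratio is 13 in the row of s_1, so s_1 leaves.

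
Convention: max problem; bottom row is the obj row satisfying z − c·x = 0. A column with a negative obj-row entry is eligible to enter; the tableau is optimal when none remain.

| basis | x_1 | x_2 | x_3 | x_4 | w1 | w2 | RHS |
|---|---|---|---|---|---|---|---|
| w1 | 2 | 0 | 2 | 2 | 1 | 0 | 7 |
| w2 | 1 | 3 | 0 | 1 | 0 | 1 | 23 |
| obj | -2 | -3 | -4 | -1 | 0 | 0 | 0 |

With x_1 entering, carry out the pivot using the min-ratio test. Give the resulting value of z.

Ratio test on column x_1 — row 1: 7/2 = 7/2; row 2: 23/1 = 23. Minimum is 7/2 at row 1 (w1 leaves); pivot element 2.
Pivot on row 1; the obj-row RHS becomes 0 − (-2)·(7/2) = 7.

7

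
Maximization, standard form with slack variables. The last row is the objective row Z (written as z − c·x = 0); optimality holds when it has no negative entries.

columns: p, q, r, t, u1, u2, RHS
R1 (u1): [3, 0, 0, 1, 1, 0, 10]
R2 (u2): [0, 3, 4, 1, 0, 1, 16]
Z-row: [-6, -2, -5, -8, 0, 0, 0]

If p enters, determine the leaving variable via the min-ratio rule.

u1

Column p entries and ratios — u1: 10/3 = 10/3; u2: 0 ≤ 0, skip.
Smallest ratio is 10/3 in the row of u1, so u1 leaves.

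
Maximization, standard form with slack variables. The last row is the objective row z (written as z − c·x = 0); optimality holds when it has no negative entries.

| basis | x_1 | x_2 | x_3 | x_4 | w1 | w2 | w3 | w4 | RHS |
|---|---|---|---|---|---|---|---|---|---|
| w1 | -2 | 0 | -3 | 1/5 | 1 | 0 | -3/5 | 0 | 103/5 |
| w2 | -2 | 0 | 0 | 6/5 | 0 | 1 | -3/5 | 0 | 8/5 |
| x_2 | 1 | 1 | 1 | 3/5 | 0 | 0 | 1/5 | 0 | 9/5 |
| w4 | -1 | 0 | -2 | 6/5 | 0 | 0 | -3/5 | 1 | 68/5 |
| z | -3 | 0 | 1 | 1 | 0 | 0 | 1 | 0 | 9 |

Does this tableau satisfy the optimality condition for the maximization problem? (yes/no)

no

The z-row has a negative entry -3 in column x_1, so it is not optimal.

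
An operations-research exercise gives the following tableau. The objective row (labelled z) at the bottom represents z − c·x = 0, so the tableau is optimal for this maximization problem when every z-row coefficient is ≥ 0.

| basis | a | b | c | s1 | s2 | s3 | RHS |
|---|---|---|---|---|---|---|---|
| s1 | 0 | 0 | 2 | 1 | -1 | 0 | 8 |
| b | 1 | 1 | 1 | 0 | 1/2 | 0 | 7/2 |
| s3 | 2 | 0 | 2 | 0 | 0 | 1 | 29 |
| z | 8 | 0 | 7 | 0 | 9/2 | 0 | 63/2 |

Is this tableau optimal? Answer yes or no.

Every z-row coefficient is ≥ 0, so the tableau is optimal.

yes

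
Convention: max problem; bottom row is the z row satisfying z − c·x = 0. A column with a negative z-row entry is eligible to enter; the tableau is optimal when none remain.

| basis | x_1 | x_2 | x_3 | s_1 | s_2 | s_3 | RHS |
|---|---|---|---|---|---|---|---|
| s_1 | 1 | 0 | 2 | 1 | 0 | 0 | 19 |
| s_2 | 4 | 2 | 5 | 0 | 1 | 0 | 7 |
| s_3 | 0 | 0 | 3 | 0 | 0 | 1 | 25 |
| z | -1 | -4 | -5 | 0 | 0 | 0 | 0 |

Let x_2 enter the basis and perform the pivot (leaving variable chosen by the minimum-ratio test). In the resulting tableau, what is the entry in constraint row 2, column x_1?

2

Ratio test on column x_2 — row 1: entry 0 ≤ 0; row 2: 7/2 = 7/2; row 3: entry 0 ≤ 0. Minimum is 7/2 at row 2 (s_2 leaves); pivot element 2.
Divide row 2 by 2; eliminate column x_2 from the other rows.
In the new row 2, the x_1 entry is the old entry divided by the pivot: 4/2 = 2.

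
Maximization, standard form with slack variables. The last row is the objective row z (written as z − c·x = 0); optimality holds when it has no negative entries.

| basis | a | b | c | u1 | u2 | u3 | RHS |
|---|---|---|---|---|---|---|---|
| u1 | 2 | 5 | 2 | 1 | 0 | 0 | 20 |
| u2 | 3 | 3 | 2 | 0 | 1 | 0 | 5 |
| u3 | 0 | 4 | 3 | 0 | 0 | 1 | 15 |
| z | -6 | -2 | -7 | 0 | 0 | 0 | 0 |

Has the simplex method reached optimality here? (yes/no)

no

The z-row has a negative entry -7 in column c, so it is not optimal.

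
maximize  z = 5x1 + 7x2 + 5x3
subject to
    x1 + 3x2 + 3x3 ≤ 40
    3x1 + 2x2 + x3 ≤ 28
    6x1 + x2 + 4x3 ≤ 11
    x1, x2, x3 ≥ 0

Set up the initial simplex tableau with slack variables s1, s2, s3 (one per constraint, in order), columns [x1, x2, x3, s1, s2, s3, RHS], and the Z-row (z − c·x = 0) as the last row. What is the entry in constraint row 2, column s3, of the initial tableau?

Slack s3 belongs to constraint 3; its column is the unit vector e_3, so the entry in row 2 is 0.

0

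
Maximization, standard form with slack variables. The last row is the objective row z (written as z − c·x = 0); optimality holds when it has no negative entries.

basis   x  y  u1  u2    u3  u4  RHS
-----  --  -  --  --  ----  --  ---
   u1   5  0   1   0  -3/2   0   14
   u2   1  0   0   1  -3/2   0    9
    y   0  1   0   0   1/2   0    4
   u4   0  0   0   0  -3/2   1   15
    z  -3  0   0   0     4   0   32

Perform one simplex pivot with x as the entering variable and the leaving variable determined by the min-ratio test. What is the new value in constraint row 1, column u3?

-3/10

Ratio test on column x — row 1: 14/5 = 14/5; row 2: 9/1 = 9; row 3: entry 0 ≤ 0; row 4: entry 0 ≤ 0. Minimum is 14/5 at row 1 (u1 leaves); pivot element 5.
Divide row 1 by 5; eliminate column x from the other rows.
In the new row 1, the u3 entry is the old entry divided by the pivot: (-3/2)/5 = -3/10.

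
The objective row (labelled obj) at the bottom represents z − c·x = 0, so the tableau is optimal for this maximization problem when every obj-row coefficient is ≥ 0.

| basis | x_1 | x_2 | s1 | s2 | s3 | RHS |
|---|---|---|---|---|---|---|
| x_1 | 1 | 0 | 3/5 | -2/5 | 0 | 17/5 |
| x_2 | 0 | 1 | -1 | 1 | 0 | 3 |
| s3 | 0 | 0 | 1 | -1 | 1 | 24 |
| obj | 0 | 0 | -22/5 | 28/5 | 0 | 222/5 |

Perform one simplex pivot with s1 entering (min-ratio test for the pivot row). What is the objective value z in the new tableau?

Ratio test on column s1 — row 1: (17/5)/(3/5) = 17/3; row 2: entry -1 ≤ 0; row 3: 24/1 = 24. Minimum is 17/3 at row 1 (x_1 leaves); pivot element 3/5.
Pivot on row 1; the obj-row RHS becomes 222/5 − (-22/5)·(17/3) = 208/3.

208/3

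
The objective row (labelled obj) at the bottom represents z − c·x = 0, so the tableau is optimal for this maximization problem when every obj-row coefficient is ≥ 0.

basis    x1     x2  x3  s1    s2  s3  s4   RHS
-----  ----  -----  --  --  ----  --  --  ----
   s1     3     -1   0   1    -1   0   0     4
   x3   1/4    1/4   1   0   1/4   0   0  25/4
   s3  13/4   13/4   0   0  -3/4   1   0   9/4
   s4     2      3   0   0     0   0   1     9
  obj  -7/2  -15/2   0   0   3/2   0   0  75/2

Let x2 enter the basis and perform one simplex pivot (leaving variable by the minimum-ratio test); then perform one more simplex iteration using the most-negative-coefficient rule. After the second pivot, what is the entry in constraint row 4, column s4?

Ratio test on column x2 — row 1: entry -1 ≤ 0; row 2: (25/4)/(1/4) = 25; row 3: (9/4)/(13/4) = 9/13; row 4: 9/3 = 3. Minimum is 9/13 at row 3 (s3 leaves); pivot element 13/4.
Divide row 3 by 13/4; eliminate column x2 from the other rows.
Second iteration: most negative obj-row entry is -3/13 in column s2, so s2 enters.
Ratio test on column s2 — row 1: entry -16/13 ≤ 0; row 2: (79/13)/(4/13) = 79/4; row 3: entry -3/13 ≤ 0; row 4: (90/13)/(9/13) = 10. Minimum is 10 at row 4 (s4 leaves); pivot element 9/13.
Divide row 4 by 9/13; eliminate column s2 from the other rows.
After both pivots, the entry at constraint row 4, column s4 is 13/9.

13/9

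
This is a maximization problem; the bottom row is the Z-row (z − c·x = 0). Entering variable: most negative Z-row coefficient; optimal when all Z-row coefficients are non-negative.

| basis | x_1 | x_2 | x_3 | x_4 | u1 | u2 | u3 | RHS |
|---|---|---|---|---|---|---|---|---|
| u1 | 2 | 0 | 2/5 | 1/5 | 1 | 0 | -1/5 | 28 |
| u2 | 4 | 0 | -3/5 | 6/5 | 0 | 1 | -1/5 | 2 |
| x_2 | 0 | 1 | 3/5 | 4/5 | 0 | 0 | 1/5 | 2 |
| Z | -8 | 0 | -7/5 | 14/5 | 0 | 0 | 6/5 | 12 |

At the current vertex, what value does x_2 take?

x_2 is basic (row 3); its value is the RHS of that row, 2.

2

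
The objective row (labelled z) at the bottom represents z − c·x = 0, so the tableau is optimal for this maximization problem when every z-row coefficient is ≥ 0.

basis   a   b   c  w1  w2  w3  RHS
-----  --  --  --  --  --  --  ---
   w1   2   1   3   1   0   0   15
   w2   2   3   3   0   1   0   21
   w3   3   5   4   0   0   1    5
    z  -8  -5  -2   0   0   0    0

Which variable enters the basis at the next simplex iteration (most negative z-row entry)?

a

Negative z-row entries: a: -8, b: -5, c: -2.
The most negative is -8 in column a, so a enters.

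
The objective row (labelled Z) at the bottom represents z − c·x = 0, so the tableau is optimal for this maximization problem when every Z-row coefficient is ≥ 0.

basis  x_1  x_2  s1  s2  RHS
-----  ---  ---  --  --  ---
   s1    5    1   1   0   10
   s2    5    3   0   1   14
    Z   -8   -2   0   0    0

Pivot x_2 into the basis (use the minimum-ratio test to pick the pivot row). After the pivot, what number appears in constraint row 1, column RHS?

Ratio test on column x_2 — row 1: 10/1 = 10; row 2: 14/3 = 14/3. Minimum is 14/3 at row 2 (s2 leaves); pivot element 3.
Divide row 2 by 3; eliminate column x_2 from the other rows.
Row 1 update in column RHS: 10 − 1·(14/3) = 16/3.

16/3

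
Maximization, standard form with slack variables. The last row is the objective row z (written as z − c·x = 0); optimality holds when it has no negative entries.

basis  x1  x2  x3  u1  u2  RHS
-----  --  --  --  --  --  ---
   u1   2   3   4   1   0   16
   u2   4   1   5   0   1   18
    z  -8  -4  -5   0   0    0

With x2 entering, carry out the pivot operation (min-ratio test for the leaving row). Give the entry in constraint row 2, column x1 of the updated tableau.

10/3

Ratio test on column x2 — row 1: 16/3 = 16/3; row 2: 18/1 = 18. Minimum is 16/3 at row 1 (u1 leaves); pivot element 3.
Divide row 1 by 3; eliminate column x2 from the other rows.
Row 2 update in column x1: 4 − 1·(2/3) = 10/3.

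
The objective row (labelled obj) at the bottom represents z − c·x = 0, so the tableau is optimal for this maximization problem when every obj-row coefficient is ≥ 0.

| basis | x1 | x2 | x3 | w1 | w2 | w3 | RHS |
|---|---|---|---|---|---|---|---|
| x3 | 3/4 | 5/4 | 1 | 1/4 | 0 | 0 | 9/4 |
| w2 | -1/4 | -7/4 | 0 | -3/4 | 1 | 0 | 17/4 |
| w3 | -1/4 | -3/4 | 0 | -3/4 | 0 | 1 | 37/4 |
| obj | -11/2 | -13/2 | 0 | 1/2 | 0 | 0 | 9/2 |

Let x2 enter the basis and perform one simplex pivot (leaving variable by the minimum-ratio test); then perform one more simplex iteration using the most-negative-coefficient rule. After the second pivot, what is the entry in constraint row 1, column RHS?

Ratio test on column x2 — row 1: (9/4)/(5/4) = 9/5; row 2: entry -7/4 ≤ 0; row 3: entry -3/4 ≤ 0. Minimum is 9/5 at row 1 (x3 leaves); pivot element 5/4.
Divide row 1 by 5/4; eliminate column x2 from the other rows.
Second iteration: most negative obj-row entry is -8/5 in column x1, so x1 enters.
Ratio test on column x1 — row 1: (9/5)/(3/5) = 3; row 2: (37/5)/(4/5) = 37/4; row 3: (53/5)/(1/5) = 53. Minimum is 3 at row 1 (x2 leaves); pivot element 3/5.
Divide row 1 by 3/5; eliminate column x1 from the other rows.
After both pivots, the entry at constraint row 1, column RHS is 3.

3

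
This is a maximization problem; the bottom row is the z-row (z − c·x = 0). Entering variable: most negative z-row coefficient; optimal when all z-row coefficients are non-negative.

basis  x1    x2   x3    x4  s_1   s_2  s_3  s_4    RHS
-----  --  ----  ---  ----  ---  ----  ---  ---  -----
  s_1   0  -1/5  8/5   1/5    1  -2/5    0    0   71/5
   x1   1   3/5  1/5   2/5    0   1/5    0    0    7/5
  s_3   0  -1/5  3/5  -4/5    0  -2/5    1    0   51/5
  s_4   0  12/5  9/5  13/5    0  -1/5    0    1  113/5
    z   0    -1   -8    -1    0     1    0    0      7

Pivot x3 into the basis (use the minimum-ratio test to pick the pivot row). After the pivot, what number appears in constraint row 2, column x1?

5

Ratio test on column x3 — row 1: (71/5)/(8/5) = 71/8; row 2: (7/5)/(1/5) = 7; row 3: (51/5)/(3/5) = 17; row 4: (113/5)/(9/5) = 113/9. Minimum is 7 at row 2 (x1 leaves); pivot element 1/5.
Divide row 2 by 1/5; eliminate column x3 from the other rows.
In the new row 2, the x1 entry is the old entry divided by the pivot: 1/(1/5) = 5.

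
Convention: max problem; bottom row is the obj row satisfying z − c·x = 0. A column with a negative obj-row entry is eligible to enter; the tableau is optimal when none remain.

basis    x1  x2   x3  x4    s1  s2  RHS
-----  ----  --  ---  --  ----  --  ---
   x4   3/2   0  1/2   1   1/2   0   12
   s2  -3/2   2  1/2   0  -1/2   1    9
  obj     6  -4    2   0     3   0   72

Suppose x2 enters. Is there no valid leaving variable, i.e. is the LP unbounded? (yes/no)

no

Column x2 has positive entries in row(s) 2, so the ratio test bounds it — not unbounded.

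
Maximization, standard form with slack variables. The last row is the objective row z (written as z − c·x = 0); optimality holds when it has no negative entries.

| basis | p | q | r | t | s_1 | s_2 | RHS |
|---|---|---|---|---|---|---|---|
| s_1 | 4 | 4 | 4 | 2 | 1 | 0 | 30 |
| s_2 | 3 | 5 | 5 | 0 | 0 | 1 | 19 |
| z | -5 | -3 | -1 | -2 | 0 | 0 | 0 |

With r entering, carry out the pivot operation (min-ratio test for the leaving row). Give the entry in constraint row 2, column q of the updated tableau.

Ratio test on column r — row 1: 30/4 = 15/2; row 2: 19/5 = 19/5. Minimum is 19/5 at row 2 (s_2 leaves); pivot element 5.
Divide row 2 by 5; eliminate column r from the other rows.
In the new row 2, the q entry is the old entry divided by the pivot: 5/5 = 1.

1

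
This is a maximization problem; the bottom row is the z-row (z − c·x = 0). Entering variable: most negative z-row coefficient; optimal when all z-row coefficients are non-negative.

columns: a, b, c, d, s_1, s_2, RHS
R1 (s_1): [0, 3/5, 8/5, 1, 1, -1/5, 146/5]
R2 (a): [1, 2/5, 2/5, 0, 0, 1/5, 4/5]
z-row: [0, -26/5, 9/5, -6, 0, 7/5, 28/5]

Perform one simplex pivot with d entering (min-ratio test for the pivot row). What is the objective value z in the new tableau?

904/5

Ratio test on column d — row 1: (146/5)/1 = 146/5; row 2: entry 0 ≤ 0. Minimum is 146/5 at row 1 (s_1 leaves); pivot element 1.
Pivot on row 1; the z-row RHS becomes 28/5 − (-6)·(146/5) = 904/5.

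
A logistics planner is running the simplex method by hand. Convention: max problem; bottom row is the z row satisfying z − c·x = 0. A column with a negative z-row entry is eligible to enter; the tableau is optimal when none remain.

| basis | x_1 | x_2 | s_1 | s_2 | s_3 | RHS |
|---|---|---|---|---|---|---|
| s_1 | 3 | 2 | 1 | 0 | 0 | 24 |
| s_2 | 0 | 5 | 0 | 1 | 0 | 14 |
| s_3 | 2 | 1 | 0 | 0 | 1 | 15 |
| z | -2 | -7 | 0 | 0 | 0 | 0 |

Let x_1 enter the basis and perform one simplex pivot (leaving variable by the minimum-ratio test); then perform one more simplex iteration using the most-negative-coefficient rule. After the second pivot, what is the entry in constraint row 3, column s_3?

Ratio test on column x_1 — row 1: 24/3 = 8; row 2: entry 0 ≤ 0; row 3: 15/2 = 15/2. Minimum is 15/2 at row 3 (s_3 leaves); pivot element 2.
Divide row 3 by 2; eliminate column x_1 from the other rows.
Second iteration: most negative z-row entry is -6 in column x_2, so x_2 enters.
Ratio test on column x_2 — row 1: (3/2)/(1/2) = 3; row 2: 14/5 = 14/5; row 3: (15/2)/(1/2) = 15. Minimum is 14/5 at row 2 (s_2 leaves); pivot element 5.
Divide row 2 by 5; eliminate column x_2 from the other rows.
After both pivots, the entry at constraint row 3, column s_3 is 1/2.

1/2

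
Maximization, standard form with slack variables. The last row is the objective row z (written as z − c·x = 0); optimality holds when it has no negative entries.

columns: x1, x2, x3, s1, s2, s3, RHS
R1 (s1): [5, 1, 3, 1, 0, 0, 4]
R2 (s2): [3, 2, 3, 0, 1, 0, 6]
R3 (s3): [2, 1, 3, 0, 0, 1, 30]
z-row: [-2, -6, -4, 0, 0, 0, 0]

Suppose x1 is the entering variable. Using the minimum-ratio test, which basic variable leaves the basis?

s1

Column x1 entries and ratios — s1: 4/5 = 4/5; s2: 6/3 = 2; s3: 30/2 = 15.
Smallest ratio is 4/5 in the row of s1, so s1 leaves.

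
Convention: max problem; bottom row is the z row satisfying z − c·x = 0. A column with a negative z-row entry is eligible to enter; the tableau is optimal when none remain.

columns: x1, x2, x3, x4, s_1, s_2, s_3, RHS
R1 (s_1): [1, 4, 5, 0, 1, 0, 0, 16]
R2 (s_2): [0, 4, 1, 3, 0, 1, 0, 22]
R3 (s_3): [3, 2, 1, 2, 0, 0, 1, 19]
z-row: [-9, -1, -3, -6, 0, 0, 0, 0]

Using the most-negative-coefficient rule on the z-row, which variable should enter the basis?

x1

Negative z-row entries: x1: -9, x2: -1, x3: -3, x4: -6.
The most negative is -9 in column x1, so x1 enters.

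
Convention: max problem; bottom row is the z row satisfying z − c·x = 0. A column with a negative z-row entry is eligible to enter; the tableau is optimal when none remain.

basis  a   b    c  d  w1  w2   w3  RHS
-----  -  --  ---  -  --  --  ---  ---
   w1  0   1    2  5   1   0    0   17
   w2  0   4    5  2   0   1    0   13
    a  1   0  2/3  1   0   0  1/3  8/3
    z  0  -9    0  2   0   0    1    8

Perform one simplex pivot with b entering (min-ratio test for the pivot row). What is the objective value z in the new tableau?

149/4

Ratio test on column b — row 1: 17/1 = 17; row 2: 13/4 = 13/4; row 3: entry 0 ≤ 0. Minimum is 13/4 at row 2 (w2 leaves); pivot element 4.
Pivot on row 2; the z-row RHS becomes 8 − (-9)·(13/4) = 149/4.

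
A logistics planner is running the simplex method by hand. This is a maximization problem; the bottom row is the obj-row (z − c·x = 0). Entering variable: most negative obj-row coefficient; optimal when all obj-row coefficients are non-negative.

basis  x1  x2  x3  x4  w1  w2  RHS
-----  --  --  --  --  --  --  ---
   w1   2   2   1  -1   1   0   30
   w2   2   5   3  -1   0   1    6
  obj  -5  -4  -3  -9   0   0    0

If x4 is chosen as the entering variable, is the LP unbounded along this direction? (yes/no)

Every constraint-row entry in column x4 is ≤ 0, so increasing x4 is unbounded.

yes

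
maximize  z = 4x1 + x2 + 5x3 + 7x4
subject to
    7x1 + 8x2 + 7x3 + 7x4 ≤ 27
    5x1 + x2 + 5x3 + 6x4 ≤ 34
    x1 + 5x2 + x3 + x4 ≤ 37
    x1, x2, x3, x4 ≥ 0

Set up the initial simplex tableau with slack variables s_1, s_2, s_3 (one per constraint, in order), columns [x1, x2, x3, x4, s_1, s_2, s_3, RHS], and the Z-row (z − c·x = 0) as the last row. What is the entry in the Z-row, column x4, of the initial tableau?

-7

The Z-row carries the negated objective coefficients: the x4 entry is -7.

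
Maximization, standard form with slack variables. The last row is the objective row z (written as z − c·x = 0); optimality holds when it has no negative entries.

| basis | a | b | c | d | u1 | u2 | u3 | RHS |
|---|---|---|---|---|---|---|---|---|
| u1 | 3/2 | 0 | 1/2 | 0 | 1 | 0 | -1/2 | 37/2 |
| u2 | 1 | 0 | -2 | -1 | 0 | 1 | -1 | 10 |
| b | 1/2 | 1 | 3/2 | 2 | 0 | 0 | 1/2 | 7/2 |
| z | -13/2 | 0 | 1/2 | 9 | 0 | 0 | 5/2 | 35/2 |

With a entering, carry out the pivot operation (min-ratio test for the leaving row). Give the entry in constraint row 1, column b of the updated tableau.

Ratio test on column a — row 1: (37/2)/(3/2) = 37/3; row 2: 10/1 = 10; row 3: (7/2)/(1/2) = 7. Minimum is 7 at row 3 (b leaves); pivot element 1/2.
Divide row 3 by 1/2; eliminate column a from the other rows.
Row 1 update in column b: 0 − (3/2)·2 = -3.

-3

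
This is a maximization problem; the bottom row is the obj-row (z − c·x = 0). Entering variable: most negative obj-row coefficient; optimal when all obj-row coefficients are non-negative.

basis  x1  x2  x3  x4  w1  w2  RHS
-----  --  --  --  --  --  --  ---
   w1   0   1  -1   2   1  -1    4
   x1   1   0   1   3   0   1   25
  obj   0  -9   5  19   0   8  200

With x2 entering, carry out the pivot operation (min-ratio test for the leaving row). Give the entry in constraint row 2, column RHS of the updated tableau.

Ratio test on column x2 — row 1: 4/1 = 4; row 2: entry 0 ≤ 0. Minimum is 4 at row 1 (w1 leaves); pivot element 1.
Divide row 1 by 1; eliminate column x2 from the other rows.
Row 2 update in column RHS: 25 − 0·4 = 25.

25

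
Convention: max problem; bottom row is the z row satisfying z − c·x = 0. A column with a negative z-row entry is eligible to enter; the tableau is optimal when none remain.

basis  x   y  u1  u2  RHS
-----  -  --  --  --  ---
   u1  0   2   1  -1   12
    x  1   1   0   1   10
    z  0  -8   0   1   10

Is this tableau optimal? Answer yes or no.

The z-row has a negative entry -8 in column y, so it is not optimal.

no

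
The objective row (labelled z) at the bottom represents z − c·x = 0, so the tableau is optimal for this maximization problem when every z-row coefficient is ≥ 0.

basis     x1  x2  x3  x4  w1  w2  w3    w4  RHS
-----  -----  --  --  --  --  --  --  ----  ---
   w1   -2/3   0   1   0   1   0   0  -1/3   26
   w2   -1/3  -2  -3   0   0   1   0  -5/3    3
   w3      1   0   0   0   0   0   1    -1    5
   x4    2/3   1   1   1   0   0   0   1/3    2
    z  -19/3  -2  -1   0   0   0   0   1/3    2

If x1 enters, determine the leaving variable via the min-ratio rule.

x4

Column x1 entries and ratios — w1: -2/3 ≤ 0, skip; w2: -1/3 ≤ 0, skip; w3: 5/1 = 5; x4: 2/(2/3) = 3.
Smallest ratio is 3 in the row of x4, so x4 leaves.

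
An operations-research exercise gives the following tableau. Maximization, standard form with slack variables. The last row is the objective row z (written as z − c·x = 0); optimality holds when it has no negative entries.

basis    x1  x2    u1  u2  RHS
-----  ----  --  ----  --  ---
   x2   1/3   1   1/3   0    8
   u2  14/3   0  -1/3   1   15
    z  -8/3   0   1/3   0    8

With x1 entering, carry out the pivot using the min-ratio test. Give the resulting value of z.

116/7

Ratio test on column x1 — row 1: 8/(1/3) = 24; row 2: 15/(14/3) = 45/14. Minimum is 45/14 at row 2 (u2 leaves); pivot element 14/3.
Pivot on row 2; the z-row RHS becomes 8 − (-8/3)·(45/14) = 116/7.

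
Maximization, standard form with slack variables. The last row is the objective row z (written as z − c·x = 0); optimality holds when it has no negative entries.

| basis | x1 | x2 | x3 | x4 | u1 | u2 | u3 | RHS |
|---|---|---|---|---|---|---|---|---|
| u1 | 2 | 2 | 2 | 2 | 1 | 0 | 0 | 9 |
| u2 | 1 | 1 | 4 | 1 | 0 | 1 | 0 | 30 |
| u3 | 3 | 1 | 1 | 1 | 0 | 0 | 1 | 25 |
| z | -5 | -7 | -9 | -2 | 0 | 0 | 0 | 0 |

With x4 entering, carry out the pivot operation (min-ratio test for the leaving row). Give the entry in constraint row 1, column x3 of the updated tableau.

Ratio test on column x4 — row 1: 9/2 = 9/2; row 2: 30/1 = 30; row 3: 25/1 = 25. Minimum is 9/2 at row 1 (u1 leaves); pivot element 2.
Divide row 1 by 2; eliminate column x4 from the other rows.
In the new row 1, the x3 entry is the old entry divided by the pivot: 2/2 = 1.

1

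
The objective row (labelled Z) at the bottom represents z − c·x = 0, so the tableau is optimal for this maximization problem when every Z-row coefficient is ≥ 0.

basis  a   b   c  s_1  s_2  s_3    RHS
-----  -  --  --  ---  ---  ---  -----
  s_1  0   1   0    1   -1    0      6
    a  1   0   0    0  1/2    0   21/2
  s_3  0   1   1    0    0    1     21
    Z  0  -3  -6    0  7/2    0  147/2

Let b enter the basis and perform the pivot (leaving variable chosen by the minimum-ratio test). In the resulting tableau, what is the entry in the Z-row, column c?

Ratio test on column b — row 1: 6/1 = 6; row 2: entry 0 ≤ 0; row 3: 21/1 = 21. Minimum is 6 at row 1 (s_1 leaves); pivot element 1.
Divide row 1 by 1; eliminate column b from the other rows.
Z-row update in column c: -6 − (-3)·0 = -6.

-6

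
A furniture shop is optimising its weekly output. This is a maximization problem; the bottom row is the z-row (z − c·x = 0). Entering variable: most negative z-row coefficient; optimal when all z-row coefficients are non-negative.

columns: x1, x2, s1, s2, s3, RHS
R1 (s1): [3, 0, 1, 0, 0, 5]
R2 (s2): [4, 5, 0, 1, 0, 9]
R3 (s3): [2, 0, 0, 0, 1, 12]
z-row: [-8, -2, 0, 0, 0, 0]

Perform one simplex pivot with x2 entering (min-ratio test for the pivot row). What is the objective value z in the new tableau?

18/5

Ratio test on column x2 — row 1: entry 0 ≤ 0; row 2: 9/5 = 9/5; row 3: entry 0 ≤ 0. Minimum is 9/5 at row 2 (s2 leaves); pivot element 5.
Pivot on row 2; the z-row RHS becomes 0 − (-2)·(9/5) = 18/5.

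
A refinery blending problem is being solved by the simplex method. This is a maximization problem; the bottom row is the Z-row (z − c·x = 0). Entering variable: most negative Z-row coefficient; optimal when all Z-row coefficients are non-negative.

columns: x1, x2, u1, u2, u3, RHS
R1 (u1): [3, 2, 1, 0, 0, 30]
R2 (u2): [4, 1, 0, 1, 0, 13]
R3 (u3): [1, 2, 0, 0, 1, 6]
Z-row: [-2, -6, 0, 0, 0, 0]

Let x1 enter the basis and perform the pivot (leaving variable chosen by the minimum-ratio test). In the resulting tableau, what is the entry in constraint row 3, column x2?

Ratio test on column x1 — row 1: 30/3 = 10; row 2: 13/4 = 13/4; row 3: 6/1 = 6. Minimum is 13/4 at row 2 (u2 leaves); pivot element 4.
Divide row 2 by 4; eliminate column x1 from the other rows.
Row 3 update in column x2: 2 − 1·(1/4) = 7/4.

7/4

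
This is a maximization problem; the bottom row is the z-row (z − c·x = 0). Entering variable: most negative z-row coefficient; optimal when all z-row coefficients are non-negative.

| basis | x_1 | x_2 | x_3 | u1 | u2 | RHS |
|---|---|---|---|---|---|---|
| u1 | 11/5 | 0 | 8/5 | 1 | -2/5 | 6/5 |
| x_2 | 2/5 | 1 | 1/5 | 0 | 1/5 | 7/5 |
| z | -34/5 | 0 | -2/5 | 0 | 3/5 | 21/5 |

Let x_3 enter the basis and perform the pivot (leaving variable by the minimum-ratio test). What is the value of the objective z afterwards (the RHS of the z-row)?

9/2

Ratio test on column x_3 — row 1: (6/5)/(8/5) = 3/4; row 2: (7/5)/(1/5) = 7. Minimum is 3/4 at row 1 (u1 leaves); pivot element 8/5.
Pivot on row 1; the z-row RHS becomes 21/5 − (-2/5)·(3/4) = 9/2.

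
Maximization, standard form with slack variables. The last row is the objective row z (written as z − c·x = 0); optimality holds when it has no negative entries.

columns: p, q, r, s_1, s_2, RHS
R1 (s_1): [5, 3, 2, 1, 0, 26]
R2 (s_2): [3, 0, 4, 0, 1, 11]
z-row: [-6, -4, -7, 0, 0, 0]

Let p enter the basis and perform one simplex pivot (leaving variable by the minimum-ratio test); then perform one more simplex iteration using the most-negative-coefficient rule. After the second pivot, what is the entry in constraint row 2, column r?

Ratio test on column p — row 1: 26/5 = 26/5; row 2: 11/3 = 11/3. Minimum is 11/3 at row 2 (s_2 leaves); pivot element 3.
Divide row 2 by 3; eliminate column p from the other rows.
Second iteration: most negative z-row entry is -4 in column q, so q enters.
Ratio test on column q — row 1: (23/3)/3 = 23/9; row 2: entry 0 ≤ 0. Minimum is 23/9 at row 1 (s_1 leaves); pivot element 3.
Divide row 1 by 3; eliminate column q from the other rows.
After both pivots, the entry at constraint row 2, column r is 4/3.

4/3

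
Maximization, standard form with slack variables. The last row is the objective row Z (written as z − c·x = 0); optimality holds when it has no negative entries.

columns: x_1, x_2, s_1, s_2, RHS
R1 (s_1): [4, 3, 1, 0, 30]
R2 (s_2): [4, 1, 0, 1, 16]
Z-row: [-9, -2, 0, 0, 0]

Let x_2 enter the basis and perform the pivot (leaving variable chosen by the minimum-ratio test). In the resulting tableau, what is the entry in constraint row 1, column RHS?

10

Ratio test on column x_2 — row 1: 30/3 = 10; row 2: 16/1 = 16. Minimum is 10 at row 1 (s_1 leaves); pivot element 3.
Divide row 1 by 3; eliminate column x_2 from the other rows.
In the new row 1, the RHS entry is the old entry divided by the pivot: 30/3 = 10.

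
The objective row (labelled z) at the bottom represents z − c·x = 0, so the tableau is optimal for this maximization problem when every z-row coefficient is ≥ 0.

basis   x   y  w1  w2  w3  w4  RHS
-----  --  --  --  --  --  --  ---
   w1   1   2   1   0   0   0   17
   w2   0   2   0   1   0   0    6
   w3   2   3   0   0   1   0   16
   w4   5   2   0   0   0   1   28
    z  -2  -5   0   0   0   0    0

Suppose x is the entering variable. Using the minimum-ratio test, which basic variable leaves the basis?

w4

Column x entries and ratios — w1: 17/1 = 17; w2: 0 ≤ 0, skip; w3: 16/2 = 8; w4: 28/5 = 28/5.
Smallest ratio is 28/5 in the row of w4, so w4 leaves.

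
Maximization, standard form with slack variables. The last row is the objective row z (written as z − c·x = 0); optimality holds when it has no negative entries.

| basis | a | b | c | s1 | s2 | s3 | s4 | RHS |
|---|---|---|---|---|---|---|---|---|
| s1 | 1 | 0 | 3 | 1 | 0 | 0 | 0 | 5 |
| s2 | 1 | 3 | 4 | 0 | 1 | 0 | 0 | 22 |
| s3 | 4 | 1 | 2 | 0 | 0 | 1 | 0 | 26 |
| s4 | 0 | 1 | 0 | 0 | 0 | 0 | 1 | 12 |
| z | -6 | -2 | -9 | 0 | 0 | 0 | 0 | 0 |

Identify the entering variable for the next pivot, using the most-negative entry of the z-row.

Negative z-row entries: a: -6, b: -2, c: -9.
The most negative is -9 in column c, so c enters.

c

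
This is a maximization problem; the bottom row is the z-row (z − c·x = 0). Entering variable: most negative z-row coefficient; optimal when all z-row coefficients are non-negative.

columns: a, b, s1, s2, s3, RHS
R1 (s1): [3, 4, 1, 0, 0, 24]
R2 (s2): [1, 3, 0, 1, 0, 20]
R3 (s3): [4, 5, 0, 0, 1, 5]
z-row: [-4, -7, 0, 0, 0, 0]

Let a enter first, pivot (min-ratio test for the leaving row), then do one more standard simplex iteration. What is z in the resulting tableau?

7

Ratio test on column a — row 1: 24/3 = 8; row 2: 20/1 = 20; row 3: 5/4 = 5/4. Minimum is 5/4 at row 3 (s3 leaves); pivot element 4.
Pivot on row 3; the z-row RHS becomes 0 − (-4)·(5/4) = 5.
Next entering variable (most negative z-row entry -2): b.
Ratio test on column b — row 1: (81/4)/(1/4) = 81; row 2: (75/4)/(7/4) = 75/7; row 3: (5/4)/(5/4) = 1. Minimum is 1 at row 3 (a leaves); pivot element 5/4.
After the second pivot the z-row RHS is 5 − (-2)·1 = 7.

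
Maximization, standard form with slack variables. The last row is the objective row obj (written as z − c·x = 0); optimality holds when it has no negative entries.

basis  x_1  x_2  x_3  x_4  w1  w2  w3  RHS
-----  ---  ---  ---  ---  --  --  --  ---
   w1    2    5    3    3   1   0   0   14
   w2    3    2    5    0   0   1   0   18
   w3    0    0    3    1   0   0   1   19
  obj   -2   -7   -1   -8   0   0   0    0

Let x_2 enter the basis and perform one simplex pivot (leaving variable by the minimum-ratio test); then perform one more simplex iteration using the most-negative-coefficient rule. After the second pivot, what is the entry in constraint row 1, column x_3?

1

Ratio test on column x_2 — row 1: 14/5 = 14/5; row 2: 18/2 = 9; row 3: entry 0 ≤ 0. Minimum is 14/5 at row 1 (w1 leaves); pivot element 5.
Divide row 1 by 5; eliminate column x_2 from the other rows.
Second iteration: most negative obj-row entry is -19/5 in column x_4, so x_4 enters.
Ratio test on column x_4 — row 1: (14/5)/(3/5) = 14/3; row 2: entry -6/5 ≤ 0; row 3: 19/1 = 19. Minimum is 14/3 at row 1 (x_2 leaves); pivot element 3/5.
Divide row 1 by 3/5; eliminate column x_4 from the other rows.
After both pivots, the entry at constraint row 1, column x_3 is 1.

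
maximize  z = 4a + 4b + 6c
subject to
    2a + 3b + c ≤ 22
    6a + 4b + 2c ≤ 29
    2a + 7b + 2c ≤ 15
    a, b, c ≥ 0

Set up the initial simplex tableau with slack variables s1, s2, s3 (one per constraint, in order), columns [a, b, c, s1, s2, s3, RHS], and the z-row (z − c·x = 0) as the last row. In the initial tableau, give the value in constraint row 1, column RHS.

22

The RHS of constraint 1 is b_1 = 22.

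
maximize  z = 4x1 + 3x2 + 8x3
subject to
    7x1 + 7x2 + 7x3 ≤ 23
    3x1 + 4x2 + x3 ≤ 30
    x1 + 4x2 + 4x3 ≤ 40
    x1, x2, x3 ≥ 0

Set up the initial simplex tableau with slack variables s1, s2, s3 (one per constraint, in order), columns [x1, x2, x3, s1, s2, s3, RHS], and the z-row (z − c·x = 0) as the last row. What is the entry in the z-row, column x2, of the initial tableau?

-3

The z-row carries the negated objective coefficients: the x2 entry is -3.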